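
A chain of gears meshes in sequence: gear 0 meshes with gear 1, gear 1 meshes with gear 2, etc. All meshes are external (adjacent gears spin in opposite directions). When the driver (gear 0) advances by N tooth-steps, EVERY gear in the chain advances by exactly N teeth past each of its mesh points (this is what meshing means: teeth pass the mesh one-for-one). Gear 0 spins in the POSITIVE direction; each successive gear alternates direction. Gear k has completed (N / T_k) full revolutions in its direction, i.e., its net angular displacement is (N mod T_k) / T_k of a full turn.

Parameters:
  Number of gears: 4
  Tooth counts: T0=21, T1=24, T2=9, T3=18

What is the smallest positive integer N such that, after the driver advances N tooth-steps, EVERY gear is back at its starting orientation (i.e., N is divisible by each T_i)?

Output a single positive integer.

Gear k returns to start when N is a multiple of T_k.
All gears at start simultaneously when N is a common multiple of [21, 24, 9, 18]; the smallest such N is lcm(21, 24, 9, 18).
Start: lcm = T0 = 21
Fold in T1=24: gcd(21, 24) = 3; lcm(21, 24) = 21 * 24 / 3 = 504 / 3 = 168
Fold in T2=9: gcd(168, 9) = 3; lcm(168, 9) = 168 * 9 / 3 = 1512 / 3 = 504
Fold in T3=18: gcd(504, 18) = 18; lcm(504, 18) = 504 * 18 / 18 = 9072 / 18 = 504
Full cycle length = 504

Answer: 504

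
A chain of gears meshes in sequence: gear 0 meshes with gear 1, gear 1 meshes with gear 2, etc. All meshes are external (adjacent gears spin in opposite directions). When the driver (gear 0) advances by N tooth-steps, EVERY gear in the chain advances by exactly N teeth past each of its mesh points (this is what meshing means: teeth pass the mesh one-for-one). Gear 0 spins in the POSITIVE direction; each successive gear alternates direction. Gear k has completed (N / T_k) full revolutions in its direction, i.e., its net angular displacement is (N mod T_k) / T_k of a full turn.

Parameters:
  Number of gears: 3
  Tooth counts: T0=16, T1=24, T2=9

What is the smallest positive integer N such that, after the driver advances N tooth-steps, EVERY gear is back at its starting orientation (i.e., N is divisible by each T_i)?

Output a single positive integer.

Gear k returns to start when N is a multiple of T_k.
All gears at start simultaneously when N is a common multiple of [16, 24, 9]; the smallest such N is lcm(16, 24, 9).
Start: lcm = T0 = 16
Fold in T1=24: gcd(16, 24) = 8; lcm(16, 24) = 16 * 24 / 8 = 384 / 8 = 48
Fold in T2=9: gcd(48, 9) = 3; lcm(48, 9) = 48 * 9 / 3 = 432 / 3 = 144
Full cycle length = 144

Answer: 144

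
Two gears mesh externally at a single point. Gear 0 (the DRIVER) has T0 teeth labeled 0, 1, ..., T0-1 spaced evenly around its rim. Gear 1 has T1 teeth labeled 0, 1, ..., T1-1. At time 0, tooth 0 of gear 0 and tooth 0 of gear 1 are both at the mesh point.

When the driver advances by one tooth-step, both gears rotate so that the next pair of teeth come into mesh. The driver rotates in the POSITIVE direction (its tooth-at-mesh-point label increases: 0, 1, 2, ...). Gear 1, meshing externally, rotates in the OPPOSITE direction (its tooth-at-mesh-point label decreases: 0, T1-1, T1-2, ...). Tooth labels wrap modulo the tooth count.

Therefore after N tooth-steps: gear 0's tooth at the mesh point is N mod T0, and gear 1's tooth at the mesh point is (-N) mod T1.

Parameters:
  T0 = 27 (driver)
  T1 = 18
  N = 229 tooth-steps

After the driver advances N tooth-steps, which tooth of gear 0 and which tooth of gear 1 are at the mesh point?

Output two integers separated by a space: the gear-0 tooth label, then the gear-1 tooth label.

Answer: 13 5

Derivation:
Gear 0 (driver, T0=27): tooth at mesh = N mod T0
  229 = 8 * 27 + 13, so 229 mod 27 = 13
  gear 0 tooth = 13
Gear 1 (driven, T1=18): tooth at mesh = (-N) mod T1
  229 = 12 * 18 + 13, so 229 mod 18 = 13
  (-229) mod 18 = (-13) mod 18 = 18 - 13 = 5
Mesh after 229 steps: gear-0 tooth 13 meets gear-1 tooth 5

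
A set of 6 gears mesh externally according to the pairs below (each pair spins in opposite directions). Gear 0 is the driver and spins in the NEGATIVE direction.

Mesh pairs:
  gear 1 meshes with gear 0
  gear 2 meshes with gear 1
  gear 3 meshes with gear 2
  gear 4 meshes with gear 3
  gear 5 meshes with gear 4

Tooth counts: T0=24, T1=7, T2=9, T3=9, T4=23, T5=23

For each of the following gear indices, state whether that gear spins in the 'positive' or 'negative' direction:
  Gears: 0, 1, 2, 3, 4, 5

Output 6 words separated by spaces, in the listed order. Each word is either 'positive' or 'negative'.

Gear 0 (driver): negative (depth 0)
  gear 1: meshes with gear 0 -> depth 1 -> positive (opposite of gear 0)
  gear 2: meshes with gear 1 -> depth 2 -> negative (opposite of gear 1)
  gear 3: meshes with gear 2 -> depth 3 -> positive (opposite of gear 2)
  gear 4: meshes with gear 3 -> depth 4 -> negative (opposite of gear 3)
  gear 5: meshes with gear 4 -> depth 5 -> positive (opposite of gear 4)
Queried indices 0, 1, 2, 3, 4, 5 -> negative, positive, negative, positive, negative, positive

Answer: negative positive negative positive negative positive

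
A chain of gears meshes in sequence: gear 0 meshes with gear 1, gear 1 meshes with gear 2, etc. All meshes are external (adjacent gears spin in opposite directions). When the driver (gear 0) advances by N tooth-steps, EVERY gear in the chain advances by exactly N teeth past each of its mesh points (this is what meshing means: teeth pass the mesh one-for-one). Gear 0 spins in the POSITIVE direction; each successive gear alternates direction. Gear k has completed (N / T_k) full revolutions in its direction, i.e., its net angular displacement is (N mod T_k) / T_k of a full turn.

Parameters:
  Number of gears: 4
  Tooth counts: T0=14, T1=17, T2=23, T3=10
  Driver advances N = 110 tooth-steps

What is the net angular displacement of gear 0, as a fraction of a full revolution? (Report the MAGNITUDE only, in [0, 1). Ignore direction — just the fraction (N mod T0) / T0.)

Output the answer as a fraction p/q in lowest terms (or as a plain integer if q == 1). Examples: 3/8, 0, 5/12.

Answer: 6/7

Derivation:
Chain of 4 gears, tooth counts: [14, 17, 23, 10]
  gear 0: T0=14, direction=positive, advance = 110 mod 14 = 12 teeth = 12/14 turn
  gear 1: T1=17, direction=negative, advance = 110 mod 17 = 8 teeth = 8/17 turn
  gear 2: T2=23, direction=positive, advance = 110 mod 23 = 18 teeth = 18/23 turn
  gear 3: T3=10, direction=negative, advance = 110 mod 10 = 0 teeth = 0/10 turn
Gear 0: 110 mod 14 = 12
Fraction = 12 / 14 = 6/7 (gcd(12,14)=2) = 6/7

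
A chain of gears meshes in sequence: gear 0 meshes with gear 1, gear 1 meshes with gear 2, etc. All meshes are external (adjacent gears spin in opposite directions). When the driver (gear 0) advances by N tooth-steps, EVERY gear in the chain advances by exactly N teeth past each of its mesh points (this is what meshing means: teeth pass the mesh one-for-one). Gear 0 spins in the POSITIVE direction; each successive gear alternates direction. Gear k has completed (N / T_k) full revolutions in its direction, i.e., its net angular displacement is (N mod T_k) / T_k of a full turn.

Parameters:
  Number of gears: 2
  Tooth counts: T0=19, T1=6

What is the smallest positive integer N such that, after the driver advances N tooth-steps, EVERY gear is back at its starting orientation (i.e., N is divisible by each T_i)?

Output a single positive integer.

Answer: 114

Derivation:
Gear k returns to start when N is a multiple of T_k.
All gears at start simultaneously when N is a common multiple of [19, 6]; the smallest such N is lcm(19, 6).
Start: lcm = T0 = 19
Fold in T1=6: gcd(19, 6) = 1; lcm(19, 6) = 19 * 6 / 1 = 114 / 1 = 114
Full cycle length = 114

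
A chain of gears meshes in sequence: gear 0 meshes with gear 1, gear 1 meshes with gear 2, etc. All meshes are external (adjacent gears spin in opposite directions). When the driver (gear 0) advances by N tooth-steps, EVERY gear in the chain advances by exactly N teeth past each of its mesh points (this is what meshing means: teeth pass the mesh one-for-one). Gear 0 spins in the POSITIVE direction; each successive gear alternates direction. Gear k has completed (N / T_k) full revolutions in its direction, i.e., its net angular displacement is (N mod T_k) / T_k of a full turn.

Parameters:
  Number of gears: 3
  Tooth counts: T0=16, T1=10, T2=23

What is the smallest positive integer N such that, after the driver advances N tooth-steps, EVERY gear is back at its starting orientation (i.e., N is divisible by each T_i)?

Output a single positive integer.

Gear k returns to start when N is a multiple of T_k.
All gears at start simultaneously when N is a common multiple of [16, 10, 23]; the smallest such N is lcm(16, 10, 23).
Start: lcm = T0 = 16
Fold in T1=10: gcd(16, 10) = 2; lcm(16, 10) = 16 * 10 / 2 = 160 / 2 = 80
Fold in T2=23: gcd(80, 23) = 1; lcm(80, 23) = 80 * 23 / 1 = 1840 / 1 = 1840
Full cycle length = 1840

Answer: 1840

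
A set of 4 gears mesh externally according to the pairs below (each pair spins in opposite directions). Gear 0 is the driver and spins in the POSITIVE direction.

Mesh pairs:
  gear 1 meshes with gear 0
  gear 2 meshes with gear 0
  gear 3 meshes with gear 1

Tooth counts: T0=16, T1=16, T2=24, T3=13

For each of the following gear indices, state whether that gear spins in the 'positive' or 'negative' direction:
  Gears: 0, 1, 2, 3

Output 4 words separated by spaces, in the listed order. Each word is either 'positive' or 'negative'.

Answer: positive negative negative positive

Derivation:
Gear 0 (driver): positive (depth 0)
  gear 1: meshes with gear 0 -> depth 1 -> negative (opposite of gear 0)
  gear 2: meshes with gear 0 -> depth 1 -> negative (opposite of gear 0)
  gear 3: meshes with gear 1 -> depth 2 -> positive (opposite of gear 1)
Queried indices 0, 1, 2, 3 -> positive, negative, negative, positive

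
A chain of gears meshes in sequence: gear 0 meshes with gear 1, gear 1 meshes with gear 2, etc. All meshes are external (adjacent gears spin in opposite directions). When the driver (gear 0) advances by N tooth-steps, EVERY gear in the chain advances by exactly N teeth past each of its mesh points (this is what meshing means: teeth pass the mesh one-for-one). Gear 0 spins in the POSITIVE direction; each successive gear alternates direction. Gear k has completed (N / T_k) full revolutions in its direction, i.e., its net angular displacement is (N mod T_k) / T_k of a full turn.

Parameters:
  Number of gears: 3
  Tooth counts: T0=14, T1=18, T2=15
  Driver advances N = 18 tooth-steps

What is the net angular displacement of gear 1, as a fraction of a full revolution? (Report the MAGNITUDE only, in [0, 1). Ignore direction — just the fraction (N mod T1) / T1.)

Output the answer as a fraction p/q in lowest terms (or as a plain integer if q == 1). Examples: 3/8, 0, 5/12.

Answer: 0

Derivation:
Chain of 3 gears, tooth counts: [14, 18, 15]
  gear 0: T0=14, direction=positive, advance = 18 mod 14 = 4 teeth = 4/14 turn
  gear 1: T1=18, direction=negative, advance = 18 mod 18 = 0 teeth = 0/18 turn
  gear 2: T2=15, direction=positive, advance = 18 mod 15 = 3 teeth = 3/15 turn
Gear 1: 18 mod 18 = 0
Fraction = 0 / 18 = 0/1 (gcd(0,18)=18) = 0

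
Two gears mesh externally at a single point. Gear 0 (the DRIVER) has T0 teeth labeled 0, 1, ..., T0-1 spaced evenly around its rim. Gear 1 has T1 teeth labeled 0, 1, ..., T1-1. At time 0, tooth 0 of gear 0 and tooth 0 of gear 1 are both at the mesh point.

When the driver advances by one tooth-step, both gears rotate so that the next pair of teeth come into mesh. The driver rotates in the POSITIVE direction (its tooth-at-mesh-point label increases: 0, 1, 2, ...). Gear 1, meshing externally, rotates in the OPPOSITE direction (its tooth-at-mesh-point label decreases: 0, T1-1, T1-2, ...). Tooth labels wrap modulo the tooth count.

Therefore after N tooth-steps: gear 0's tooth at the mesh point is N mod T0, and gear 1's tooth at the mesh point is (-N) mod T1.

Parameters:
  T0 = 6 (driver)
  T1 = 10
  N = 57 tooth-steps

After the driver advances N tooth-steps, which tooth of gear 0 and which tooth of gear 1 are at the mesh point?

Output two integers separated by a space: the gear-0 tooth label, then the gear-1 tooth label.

Gear 0 (driver, T0=6): tooth at mesh = N mod T0
  57 = 9 * 6 + 3, so 57 mod 6 = 3
  gear 0 tooth = 3
Gear 1 (driven, T1=10): tooth at mesh = (-N) mod T1
  57 = 5 * 10 + 7, so 57 mod 10 = 7
  (-57) mod 10 = (-7) mod 10 = 10 - 7 = 3
Mesh after 57 steps: gear-0 tooth 3 meets gear-1 tooth 3

Answer: 3 3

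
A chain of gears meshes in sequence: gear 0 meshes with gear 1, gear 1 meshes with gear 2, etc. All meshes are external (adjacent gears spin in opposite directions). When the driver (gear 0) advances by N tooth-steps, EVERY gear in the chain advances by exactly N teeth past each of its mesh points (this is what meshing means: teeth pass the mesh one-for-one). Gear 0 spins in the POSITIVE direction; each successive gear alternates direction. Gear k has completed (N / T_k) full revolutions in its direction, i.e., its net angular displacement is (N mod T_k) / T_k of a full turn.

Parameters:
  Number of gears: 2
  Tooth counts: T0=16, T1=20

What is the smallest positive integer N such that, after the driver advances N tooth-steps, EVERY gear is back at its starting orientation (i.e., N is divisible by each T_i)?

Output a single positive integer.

Answer: 80

Derivation:
Gear k returns to start when N is a multiple of T_k.
All gears at start simultaneously when N is a common multiple of [16, 20]; the smallest such N is lcm(16, 20).
Start: lcm = T0 = 16
Fold in T1=20: gcd(16, 20) = 4; lcm(16, 20) = 16 * 20 / 4 = 320 / 4 = 80
Full cycle length = 80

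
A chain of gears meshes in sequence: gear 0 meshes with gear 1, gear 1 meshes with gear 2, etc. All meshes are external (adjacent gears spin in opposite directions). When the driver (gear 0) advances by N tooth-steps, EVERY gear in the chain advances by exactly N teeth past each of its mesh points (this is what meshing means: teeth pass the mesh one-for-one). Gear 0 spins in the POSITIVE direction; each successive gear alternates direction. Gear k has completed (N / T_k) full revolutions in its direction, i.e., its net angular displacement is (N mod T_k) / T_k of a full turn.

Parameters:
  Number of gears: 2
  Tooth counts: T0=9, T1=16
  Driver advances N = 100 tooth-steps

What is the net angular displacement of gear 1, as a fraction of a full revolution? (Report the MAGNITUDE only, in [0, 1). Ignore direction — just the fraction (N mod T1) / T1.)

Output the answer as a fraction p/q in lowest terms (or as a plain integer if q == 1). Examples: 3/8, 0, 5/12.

Chain of 2 gears, tooth counts: [9, 16]
  gear 0: T0=9, direction=positive, advance = 100 mod 9 = 1 teeth = 1/9 turn
  gear 1: T1=16, direction=negative, advance = 100 mod 16 = 4 teeth = 4/16 turn
Gear 1: 100 mod 16 = 4
Fraction = 4 / 16 = 1/4 (gcd(4,16)=4) = 1/4

Answer: 1/4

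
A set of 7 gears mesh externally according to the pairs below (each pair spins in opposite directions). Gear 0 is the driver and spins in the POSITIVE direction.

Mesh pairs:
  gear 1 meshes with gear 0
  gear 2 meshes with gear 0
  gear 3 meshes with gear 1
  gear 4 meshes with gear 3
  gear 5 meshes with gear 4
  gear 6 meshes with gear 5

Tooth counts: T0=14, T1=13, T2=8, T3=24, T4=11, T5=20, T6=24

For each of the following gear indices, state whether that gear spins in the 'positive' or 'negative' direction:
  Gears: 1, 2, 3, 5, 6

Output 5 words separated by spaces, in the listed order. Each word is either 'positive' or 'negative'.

Gear 0 (driver): positive (depth 0)
  gear 1: meshes with gear 0 -> depth 1 -> negative (opposite of gear 0)
  gear 2: meshes with gear 0 -> depth 1 -> negative (opposite of gear 0)
  gear 3: meshes with gear 1 -> depth 2 -> positive (opposite of gear 1)
  gear 4: meshes with gear 3 -> depth 3 -> negative (opposite of gear 3)
  gear 5: meshes with gear 4 -> depth 4 -> positive (opposite of gear 4)
  gear 6: meshes with gear 5 -> depth 5 -> negative (opposite of gear 5)
Queried indices 1, 2, 3, 5, 6 -> negative, negative, positive, positive, negative

Answer: negative negative positive positive negative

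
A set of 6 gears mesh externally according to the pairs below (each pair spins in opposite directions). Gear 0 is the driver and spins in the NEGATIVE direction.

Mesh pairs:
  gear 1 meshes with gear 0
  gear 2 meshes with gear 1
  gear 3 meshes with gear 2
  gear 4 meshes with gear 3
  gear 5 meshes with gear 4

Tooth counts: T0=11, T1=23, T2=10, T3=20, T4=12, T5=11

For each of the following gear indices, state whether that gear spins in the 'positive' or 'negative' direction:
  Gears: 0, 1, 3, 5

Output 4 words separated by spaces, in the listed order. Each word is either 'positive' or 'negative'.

Answer: negative positive positive positive

Derivation:
Gear 0 (driver): negative (depth 0)
  gear 1: meshes with gear 0 -> depth 1 -> positive (opposite of gear 0)
  gear 2: meshes with gear 1 -> depth 2 -> negative (opposite of gear 1)
  gear 3: meshes with gear 2 -> depth 3 -> positive (opposite of gear 2)
  gear 4: meshes with gear 3 -> depth 4 -> negative (opposite of gear 3)
  gear 5: meshes with gear 4 -> depth 5 -> positive (opposite of gear 4)
Queried indices 0, 1, 3, 5 -> negative, positive, positive, positive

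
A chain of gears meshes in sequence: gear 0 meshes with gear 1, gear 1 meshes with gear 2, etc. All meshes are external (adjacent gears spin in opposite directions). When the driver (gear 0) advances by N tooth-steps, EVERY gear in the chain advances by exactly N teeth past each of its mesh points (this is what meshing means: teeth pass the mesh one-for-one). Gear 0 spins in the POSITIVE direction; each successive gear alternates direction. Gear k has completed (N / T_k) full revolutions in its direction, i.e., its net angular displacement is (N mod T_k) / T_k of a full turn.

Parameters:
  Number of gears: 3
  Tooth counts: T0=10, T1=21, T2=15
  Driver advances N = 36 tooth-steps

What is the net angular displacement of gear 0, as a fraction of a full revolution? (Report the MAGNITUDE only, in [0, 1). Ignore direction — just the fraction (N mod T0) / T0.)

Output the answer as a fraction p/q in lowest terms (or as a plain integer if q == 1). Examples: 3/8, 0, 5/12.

Answer: 3/5

Derivation:
Chain of 3 gears, tooth counts: [10, 21, 15]
  gear 0: T0=10, direction=positive, advance = 36 mod 10 = 6 teeth = 6/10 turn
  gear 1: T1=21, direction=negative, advance = 36 mod 21 = 15 teeth = 15/21 turn
  gear 2: T2=15, direction=positive, advance = 36 mod 15 = 6 teeth = 6/15 turn
Gear 0: 36 mod 10 = 6
Fraction = 6 / 10 = 3/5 (gcd(6,10)=2) = 3/5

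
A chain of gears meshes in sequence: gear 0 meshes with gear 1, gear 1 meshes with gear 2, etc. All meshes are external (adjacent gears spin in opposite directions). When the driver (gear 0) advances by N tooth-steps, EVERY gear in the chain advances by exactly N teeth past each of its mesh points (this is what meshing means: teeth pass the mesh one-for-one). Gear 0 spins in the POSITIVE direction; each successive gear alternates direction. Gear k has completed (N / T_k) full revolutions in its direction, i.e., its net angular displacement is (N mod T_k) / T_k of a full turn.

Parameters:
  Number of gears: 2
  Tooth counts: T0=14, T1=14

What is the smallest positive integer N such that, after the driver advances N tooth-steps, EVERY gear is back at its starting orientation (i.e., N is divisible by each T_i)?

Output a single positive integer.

Gear k returns to start when N is a multiple of T_k.
All gears at start simultaneously when N is a common multiple of [14, 14]; the smallest such N is lcm(14, 14).
Start: lcm = T0 = 14
Fold in T1=14: gcd(14, 14) = 14; lcm(14, 14) = 14 * 14 / 14 = 196 / 14 = 14
Full cycle length = 14

Answer: 14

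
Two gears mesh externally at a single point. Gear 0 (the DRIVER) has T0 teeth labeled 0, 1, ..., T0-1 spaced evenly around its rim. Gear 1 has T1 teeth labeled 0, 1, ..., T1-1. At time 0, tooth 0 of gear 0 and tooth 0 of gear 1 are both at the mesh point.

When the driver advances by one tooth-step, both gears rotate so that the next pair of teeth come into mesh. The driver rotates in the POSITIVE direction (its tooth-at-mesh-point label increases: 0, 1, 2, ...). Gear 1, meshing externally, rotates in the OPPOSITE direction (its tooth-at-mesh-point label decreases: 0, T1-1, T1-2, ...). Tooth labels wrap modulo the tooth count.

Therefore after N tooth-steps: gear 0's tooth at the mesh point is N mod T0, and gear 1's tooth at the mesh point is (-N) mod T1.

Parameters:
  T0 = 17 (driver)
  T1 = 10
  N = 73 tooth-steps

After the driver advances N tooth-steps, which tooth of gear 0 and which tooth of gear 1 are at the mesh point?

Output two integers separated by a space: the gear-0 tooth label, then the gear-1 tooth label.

Answer: 5 7

Derivation:
Gear 0 (driver, T0=17): tooth at mesh = N mod T0
  73 = 4 * 17 + 5, so 73 mod 17 = 5
  gear 0 tooth = 5
Gear 1 (driven, T1=10): tooth at mesh = (-N) mod T1
  73 = 7 * 10 + 3, so 73 mod 10 = 3
  (-73) mod 10 = (-3) mod 10 = 10 - 3 = 7
Mesh after 73 steps: gear-0 tooth 5 meets gear-1 tooth 7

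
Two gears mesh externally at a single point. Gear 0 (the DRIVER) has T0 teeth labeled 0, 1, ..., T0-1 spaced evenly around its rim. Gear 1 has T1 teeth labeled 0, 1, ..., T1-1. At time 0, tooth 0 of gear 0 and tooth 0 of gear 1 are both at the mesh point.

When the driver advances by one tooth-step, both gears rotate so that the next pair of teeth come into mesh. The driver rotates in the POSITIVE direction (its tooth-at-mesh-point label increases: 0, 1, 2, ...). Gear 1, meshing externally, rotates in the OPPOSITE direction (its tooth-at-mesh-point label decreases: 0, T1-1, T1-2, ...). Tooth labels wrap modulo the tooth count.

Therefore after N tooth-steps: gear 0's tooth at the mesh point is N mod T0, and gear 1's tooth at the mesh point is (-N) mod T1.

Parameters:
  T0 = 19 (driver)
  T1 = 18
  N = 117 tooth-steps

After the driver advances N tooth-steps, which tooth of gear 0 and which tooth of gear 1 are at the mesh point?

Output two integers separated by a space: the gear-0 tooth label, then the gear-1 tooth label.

Gear 0 (driver, T0=19): tooth at mesh = N mod T0
  117 = 6 * 19 + 3, so 117 mod 19 = 3
  gear 0 tooth = 3
Gear 1 (driven, T1=18): tooth at mesh = (-N) mod T1
  117 = 6 * 18 + 9, so 117 mod 18 = 9
  (-117) mod 18 = (-9) mod 18 = 18 - 9 = 9
Mesh after 117 steps: gear-0 tooth 3 meets gear-1 tooth 9

Answer: 3 9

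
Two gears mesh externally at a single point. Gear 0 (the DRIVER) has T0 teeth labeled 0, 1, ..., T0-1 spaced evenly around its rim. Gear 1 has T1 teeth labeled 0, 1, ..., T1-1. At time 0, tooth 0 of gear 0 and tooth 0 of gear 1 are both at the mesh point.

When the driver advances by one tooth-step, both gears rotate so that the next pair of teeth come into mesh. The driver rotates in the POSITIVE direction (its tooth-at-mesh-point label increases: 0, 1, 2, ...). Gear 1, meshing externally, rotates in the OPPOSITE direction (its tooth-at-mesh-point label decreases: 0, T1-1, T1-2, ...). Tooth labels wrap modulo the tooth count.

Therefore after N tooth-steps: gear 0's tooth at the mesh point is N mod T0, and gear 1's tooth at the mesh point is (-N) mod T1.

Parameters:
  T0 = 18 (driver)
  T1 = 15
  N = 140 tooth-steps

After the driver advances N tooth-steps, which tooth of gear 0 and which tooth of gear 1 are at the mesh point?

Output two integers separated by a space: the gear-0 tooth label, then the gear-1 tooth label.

Answer: 14 10

Derivation:
Gear 0 (driver, T0=18): tooth at mesh = N mod T0
  140 = 7 * 18 + 14, so 140 mod 18 = 14
  gear 0 tooth = 14
Gear 1 (driven, T1=15): tooth at mesh = (-N) mod T1
  140 = 9 * 15 + 5, so 140 mod 15 = 5
  (-140) mod 15 = (-5) mod 15 = 15 - 5 = 10
Mesh after 140 steps: gear-0 tooth 14 meets gear-1 tooth 10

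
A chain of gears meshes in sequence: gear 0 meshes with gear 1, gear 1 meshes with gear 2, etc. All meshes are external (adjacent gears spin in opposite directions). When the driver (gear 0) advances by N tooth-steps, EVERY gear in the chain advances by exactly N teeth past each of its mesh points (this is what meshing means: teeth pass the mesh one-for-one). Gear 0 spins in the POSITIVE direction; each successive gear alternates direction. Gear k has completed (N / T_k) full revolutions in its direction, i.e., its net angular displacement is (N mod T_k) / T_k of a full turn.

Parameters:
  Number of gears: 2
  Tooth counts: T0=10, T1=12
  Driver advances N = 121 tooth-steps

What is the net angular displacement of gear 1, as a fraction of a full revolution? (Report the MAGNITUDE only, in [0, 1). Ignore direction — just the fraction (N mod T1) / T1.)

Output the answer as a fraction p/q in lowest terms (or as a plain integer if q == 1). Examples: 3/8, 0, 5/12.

Chain of 2 gears, tooth counts: [10, 12]
  gear 0: T0=10, direction=positive, advance = 121 mod 10 = 1 teeth = 1/10 turn
  gear 1: T1=12, direction=negative, advance = 121 mod 12 = 1 teeth = 1/12 turn
Gear 1: 121 mod 12 = 1
Fraction = 1 / 12 = 1/12 (gcd(1,12)=1) = 1/12

Answer: 1/12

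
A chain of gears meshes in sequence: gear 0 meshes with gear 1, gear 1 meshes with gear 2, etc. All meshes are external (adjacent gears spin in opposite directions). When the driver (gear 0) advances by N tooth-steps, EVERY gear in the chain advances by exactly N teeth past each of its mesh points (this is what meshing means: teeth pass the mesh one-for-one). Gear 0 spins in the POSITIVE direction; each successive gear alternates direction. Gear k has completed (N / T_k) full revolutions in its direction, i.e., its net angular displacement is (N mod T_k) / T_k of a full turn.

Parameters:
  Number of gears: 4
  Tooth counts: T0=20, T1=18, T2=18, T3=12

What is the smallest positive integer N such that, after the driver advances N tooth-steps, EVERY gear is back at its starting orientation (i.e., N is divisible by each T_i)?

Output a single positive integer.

Answer: 180

Derivation:
Gear k returns to start when N is a multiple of T_k.
All gears at start simultaneously when N is a common multiple of [20, 18, 18, 12]; the smallest such N is lcm(20, 18, 18, 12).
Start: lcm = T0 = 20
Fold in T1=18: gcd(20, 18) = 2; lcm(20, 18) = 20 * 18 / 2 = 360 / 2 = 180
Fold in T2=18: gcd(180, 18) = 18; lcm(180, 18) = 180 * 18 / 18 = 3240 / 18 = 180
Fold in T3=12: gcd(180, 12) = 12; lcm(180, 12) = 180 * 12 / 12 = 2160 / 12 = 180
Full cycle length = 180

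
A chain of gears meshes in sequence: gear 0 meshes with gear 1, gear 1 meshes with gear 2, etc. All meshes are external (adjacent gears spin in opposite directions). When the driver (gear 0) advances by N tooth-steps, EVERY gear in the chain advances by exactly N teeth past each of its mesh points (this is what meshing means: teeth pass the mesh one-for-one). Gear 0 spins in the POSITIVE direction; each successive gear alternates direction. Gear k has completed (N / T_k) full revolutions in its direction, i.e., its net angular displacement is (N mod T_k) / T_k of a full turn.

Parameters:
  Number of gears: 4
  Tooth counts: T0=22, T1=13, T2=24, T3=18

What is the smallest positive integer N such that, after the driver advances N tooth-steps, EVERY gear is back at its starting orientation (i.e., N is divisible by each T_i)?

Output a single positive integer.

Gear k returns to start when N is a multiple of T_k.
All gears at start simultaneously when N is a common multiple of [22, 13, 24, 18]; the smallest such N is lcm(22, 13, 24, 18).
Start: lcm = T0 = 22
Fold in T1=13: gcd(22, 13) = 1; lcm(22, 13) = 22 * 13 / 1 = 286 / 1 = 286
Fold in T2=24: gcd(286, 24) = 2; lcm(286, 24) = 286 * 24 / 2 = 6864 / 2 = 3432
Fold in T3=18: gcd(3432, 18) = 6; lcm(3432, 18) = 3432 * 18 / 6 = 61776 / 6 = 10296
Full cycle length = 10296

Answer: 10296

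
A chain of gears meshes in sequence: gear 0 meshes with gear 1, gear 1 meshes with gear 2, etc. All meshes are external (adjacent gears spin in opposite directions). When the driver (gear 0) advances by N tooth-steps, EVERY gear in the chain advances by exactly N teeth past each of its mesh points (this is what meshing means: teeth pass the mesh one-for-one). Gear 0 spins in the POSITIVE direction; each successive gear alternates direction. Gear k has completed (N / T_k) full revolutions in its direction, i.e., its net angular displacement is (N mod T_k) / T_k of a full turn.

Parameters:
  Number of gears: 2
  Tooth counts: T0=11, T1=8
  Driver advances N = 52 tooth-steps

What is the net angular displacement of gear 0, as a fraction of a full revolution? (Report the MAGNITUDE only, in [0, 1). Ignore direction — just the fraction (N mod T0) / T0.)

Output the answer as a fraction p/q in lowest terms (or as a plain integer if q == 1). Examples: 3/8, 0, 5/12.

Chain of 2 gears, tooth counts: [11, 8]
  gear 0: T0=11, direction=positive, advance = 52 mod 11 = 8 teeth = 8/11 turn
  gear 1: T1=8, direction=negative, advance = 52 mod 8 = 4 teeth = 4/8 turn
Gear 0: 52 mod 11 = 8
Fraction = 8 / 11 = 8/11 (gcd(8,11)=1) = 8/11

Answer: 8/11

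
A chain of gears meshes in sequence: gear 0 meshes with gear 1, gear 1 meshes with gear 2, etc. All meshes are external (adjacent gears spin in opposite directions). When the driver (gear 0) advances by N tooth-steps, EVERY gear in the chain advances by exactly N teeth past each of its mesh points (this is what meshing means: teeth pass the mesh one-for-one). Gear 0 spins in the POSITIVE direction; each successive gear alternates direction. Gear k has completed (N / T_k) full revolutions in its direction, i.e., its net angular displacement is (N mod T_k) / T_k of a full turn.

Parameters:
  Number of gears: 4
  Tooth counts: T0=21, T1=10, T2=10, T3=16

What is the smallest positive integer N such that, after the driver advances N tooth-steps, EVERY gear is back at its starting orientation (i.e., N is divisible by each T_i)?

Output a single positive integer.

Gear k returns to start when N is a multiple of T_k.
All gears at start simultaneously when N is a common multiple of [21, 10, 10, 16]; the smallest such N is lcm(21, 10, 10, 16).
Start: lcm = T0 = 21
Fold in T1=10: gcd(21, 10) = 1; lcm(21, 10) = 21 * 10 / 1 = 210 / 1 = 210
Fold in T2=10: gcd(210, 10) = 10; lcm(210, 10) = 210 * 10 / 10 = 2100 / 10 = 210
Fold in T3=16: gcd(210, 16) = 2; lcm(210, 16) = 210 * 16 / 2 = 3360 / 2 = 1680
Full cycle length = 1680

Answer: 1680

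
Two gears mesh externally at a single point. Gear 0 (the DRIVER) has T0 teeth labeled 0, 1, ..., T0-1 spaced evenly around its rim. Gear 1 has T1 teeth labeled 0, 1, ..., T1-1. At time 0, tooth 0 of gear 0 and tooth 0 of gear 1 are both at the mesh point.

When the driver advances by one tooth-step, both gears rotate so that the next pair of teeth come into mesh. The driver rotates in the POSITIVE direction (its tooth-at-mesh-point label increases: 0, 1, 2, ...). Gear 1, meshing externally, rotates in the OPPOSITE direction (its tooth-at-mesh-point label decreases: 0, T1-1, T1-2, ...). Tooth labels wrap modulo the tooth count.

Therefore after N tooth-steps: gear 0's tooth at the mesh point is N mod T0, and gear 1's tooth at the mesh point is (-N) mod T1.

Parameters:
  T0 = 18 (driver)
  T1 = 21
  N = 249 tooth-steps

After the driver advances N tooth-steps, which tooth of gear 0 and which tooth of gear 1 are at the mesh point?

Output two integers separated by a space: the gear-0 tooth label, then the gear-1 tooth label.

Answer: 15 3

Derivation:
Gear 0 (driver, T0=18): tooth at mesh = N mod T0
  249 = 13 * 18 + 15, so 249 mod 18 = 15
  gear 0 tooth = 15
Gear 1 (driven, T1=21): tooth at mesh = (-N) mod T1
  249 = 11 * 21 + 18, so 249 mod 21 = 18
  (-249) mod 21 = (-18) mod 21 = 21 - 18 = 3
Mesh after 249 steps: gear-0 tooth 15 meets gear-1 tooth 3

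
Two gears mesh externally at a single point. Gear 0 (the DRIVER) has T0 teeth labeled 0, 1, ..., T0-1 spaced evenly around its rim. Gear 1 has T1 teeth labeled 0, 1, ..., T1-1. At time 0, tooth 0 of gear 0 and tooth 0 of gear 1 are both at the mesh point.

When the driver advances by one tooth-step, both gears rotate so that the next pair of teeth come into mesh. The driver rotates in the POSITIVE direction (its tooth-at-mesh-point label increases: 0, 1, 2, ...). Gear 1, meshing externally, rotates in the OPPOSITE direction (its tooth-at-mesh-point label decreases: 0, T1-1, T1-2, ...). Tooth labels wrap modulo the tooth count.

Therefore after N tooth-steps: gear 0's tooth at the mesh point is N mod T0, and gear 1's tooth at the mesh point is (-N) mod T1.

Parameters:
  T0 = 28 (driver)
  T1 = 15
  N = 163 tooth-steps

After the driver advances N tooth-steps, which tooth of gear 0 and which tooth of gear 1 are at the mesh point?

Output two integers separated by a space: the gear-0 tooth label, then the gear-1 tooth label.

Answer: 23 2

Derivation:
Gear 0 (driver, T0=28): tooth at mesh = N mod T0
  163 = 5 * 28 + 23, so 163 mod 28 = 23
  gear 0 tooth = 23
Gear 1 (driven, T1=15): tooth at mesh = (-N) mod T1
  163 = 10 * 15 + 13, so 163 mod 15 = 13
  (-163) mod 15 = (-13) mod 15 = 15 - 13 = 2
Mesh after 163 steps: gear-0 tooth 23 meets gear-1 tooth 2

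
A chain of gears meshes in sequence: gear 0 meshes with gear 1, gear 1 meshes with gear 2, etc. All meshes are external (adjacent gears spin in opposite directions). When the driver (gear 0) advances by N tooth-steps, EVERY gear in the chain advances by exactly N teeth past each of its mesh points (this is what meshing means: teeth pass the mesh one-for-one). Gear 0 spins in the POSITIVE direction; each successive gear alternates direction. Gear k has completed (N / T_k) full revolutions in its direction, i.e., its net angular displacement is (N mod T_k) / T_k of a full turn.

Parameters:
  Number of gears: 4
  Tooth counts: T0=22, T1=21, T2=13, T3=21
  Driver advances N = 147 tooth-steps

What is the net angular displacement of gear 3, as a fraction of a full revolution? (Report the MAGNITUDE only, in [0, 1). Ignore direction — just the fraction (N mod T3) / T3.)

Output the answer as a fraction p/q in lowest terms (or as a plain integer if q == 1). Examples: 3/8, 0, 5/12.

Answer: 0

Derivation:
Chain of 4 gears, tooth counts: [22, 21, 13, 21]
  gear 0: T0=22, direction=positive, advance = 147 mod 22 = 15 teeth = 15/22 turn
  gear 1: T1=21, direction=negative, advance = 147 mod 21 = 0 teeth = 0/21 turn
  gear 2: T2=13, direction=positive, advance = 147 mod 13 = 4 teeth = 4/13 turn
  gear 3: T3=21, direction=negative, advance = 147 mod 21 = 0 teeth = 0/21 turn
Gear 3: 147 mod 21 = 0
Fraction = 0 / 21 = 0/1 (gcd(0,21)=21) = 0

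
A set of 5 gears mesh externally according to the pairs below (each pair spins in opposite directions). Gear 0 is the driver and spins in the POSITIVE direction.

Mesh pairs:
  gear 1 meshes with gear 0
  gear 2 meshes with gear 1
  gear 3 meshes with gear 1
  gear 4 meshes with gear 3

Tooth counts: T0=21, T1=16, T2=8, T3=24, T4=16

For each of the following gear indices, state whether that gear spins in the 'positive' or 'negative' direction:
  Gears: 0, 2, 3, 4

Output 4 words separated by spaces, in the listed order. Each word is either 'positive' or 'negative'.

Answer: positive positive positive negative

Derivation:
Gear 0 (driver): positive (depth 0)
  gear 1: meshes with gear 0 -> depth 1 -> negative (opposite of gear 0)
  gear 2: meshes with gear 1 -> depth 2 -> positive (opposite of gear 1)
  gear 3: meshes with gear 1 -> depth 2 -> positive (opposite of gear 1)
  gear 4: meshes with gear 3 -> depth 3 -> negative (opposite of gear 3)
Queried indices 0, 2, 3, 4 -> positive, positive, positive, negative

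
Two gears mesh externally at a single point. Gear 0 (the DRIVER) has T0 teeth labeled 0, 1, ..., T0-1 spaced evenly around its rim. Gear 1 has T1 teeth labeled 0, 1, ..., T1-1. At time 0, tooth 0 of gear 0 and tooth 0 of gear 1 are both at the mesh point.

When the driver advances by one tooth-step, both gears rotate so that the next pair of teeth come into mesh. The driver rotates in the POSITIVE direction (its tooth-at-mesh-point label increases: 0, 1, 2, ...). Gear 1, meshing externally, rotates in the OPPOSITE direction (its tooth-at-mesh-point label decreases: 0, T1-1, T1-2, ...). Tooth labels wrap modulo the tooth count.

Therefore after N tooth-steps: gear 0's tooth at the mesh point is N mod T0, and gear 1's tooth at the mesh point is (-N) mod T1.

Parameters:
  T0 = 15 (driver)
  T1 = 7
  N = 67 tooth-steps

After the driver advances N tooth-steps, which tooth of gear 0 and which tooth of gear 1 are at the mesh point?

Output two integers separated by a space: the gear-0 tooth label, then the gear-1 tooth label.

Gear 0 (driver, T0=15): tooth at mesh = N mod T0
  67 = 4 * 15 + 7, so 67 mod 15 = 7
  gear 0 tooth = 7
Gear 1 (driven, T1=7): tooth at mesh = (-N) mod T1
  67 = 9 * 7 + 4, so 67 mod 7 = 4
  (-67) mod 7 = (-4) mod 7 = 7 - 4 = 3
Mesh after 67 steps: gear-0 tooth 7 meets gear-1 tooth 3

Answer: 7 3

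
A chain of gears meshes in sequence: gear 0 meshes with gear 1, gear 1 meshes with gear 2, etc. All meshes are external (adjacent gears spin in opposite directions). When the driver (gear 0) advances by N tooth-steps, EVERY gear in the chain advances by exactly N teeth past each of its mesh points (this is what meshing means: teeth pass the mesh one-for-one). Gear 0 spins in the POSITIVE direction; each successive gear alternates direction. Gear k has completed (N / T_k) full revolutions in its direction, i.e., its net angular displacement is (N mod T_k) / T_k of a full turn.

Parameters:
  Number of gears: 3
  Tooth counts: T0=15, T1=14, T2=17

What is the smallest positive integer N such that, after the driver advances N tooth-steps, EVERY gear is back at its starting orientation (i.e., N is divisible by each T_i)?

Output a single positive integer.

Gear k returns to start when N is a multiple of T_k.
All gears at start simultaneously when N is a common multiple of [15, 14, 17]; the smallest such N is lcm(15, 14, 17).
Start: lcm = T0 = 15
Fold in T1=14: gcd(15, 14) = 1; lcm(15, 14) = 15 * 14 / 1 = 210 / 1 = 210
Fold in T2=17: gcd(210, 17) = 1; lcm(210, 17) = 210 * 17 / 1 = 3570 / 1 = 3570
Full cycle length = 3570

Answer: 3570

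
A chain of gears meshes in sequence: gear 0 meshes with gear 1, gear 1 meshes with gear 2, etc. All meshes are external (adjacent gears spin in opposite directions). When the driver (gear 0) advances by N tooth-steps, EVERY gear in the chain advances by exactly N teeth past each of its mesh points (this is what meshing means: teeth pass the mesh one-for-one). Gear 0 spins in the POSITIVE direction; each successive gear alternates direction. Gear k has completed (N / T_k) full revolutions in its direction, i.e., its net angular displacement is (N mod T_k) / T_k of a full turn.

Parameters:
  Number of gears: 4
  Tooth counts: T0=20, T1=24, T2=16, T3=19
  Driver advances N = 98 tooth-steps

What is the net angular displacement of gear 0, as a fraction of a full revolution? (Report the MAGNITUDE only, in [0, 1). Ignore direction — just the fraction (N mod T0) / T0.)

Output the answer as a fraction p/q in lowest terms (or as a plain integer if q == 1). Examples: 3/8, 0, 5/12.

Answer: 9/10

Derivation:
Chain of 4 gears, tooth counts: [20, 24, 16, 19]
  gear 0: T0=20, direction=positive, advance = 98 mod 20 = 18 teeth = 18/20 turn
  gear 1: T1=24, direction=negative, advance = 98 mod 24 = 2 teeth = 2/24 turn
  gear 2: T2=16, direction=positive, advance = 98 mod 16 = 2 teeth = 2/16 turn
  gear 3: T3=19, direction=negative, advance = 98 mod 19 = 3 teeth = 3/19 turn
Gear 0: 98 mod 20 = 18
Fraction = 18 / 20 = 9/10 (gcd(18,20)=2) = 9/10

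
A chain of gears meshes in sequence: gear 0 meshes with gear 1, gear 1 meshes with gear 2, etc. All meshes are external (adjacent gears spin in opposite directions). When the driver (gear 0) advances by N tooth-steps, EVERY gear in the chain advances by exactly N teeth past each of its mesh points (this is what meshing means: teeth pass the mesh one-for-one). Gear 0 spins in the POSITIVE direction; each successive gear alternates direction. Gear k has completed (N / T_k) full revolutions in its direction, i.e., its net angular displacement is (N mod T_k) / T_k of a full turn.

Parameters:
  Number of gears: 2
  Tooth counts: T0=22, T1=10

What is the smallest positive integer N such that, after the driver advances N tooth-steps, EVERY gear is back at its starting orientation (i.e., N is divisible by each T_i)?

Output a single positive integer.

Answer: 110

Derivation:
Gear k returns to start when N is a multiple of T_k.
All gears at start simultaneously when N is a common multiple of [22, 10]; the smallest such N is lcm(22, 10).
Start: lcm = T0 = 22
Fold in T1=10: gcd(22, 10) = 2; lcm(22, 10) = 22 * 10 / 2 = 220 / 2 = 110
Full cycle length = 110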